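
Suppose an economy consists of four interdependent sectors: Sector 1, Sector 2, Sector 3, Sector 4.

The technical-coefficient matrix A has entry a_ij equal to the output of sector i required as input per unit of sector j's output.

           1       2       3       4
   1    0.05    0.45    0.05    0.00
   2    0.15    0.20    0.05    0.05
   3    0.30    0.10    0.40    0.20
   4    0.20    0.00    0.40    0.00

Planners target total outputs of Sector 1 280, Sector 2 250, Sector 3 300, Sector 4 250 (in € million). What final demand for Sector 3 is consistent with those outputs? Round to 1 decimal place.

I − A =
  [   0.95    -0.45    -0.05     0.00]
  [  -0.15     0.80    -0.05    -0.05]
  [  -0.30    -0.10     0.60    -0.20]
  [  -0.20     0.00    -0.40     1.00]
d = (I − A) x:
  d_1 = (+0.95)·280 + (-0.45)·250 + (-0.05)·300 + (+0.00)·250 = 138.5
  d_2 = (-0.15)·280 + (+0.80)·250 + (-0.05)·300 + (-0.05)·250 = 130.5
  d_3 = (-0.30)·280 + (-0.10)·250 + (+0.60)·300 + (-0.20)·250 = 21.0
  d_4 = (-0.20)·280 + (+0.00)·250 + (-0.40)·300 + (+1.00)·250 = 74.0

d_3 = 21.0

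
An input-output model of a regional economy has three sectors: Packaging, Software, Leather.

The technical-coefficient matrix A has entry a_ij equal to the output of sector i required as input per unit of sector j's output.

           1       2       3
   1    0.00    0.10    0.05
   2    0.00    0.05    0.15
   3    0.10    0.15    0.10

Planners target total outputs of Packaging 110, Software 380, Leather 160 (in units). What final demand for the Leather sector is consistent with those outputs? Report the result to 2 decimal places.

d_3 = 76.00

I − A =
  [   1.00    -0.10    -0.05]
  [   0.00     0.95    -0.15]
  [  -0.10    -0.15     0.90]
d = (I − A) x:
  d_1 = (+1.00)·110 + (-0.10)·380 + (-0.05)·160 = 64.00
  d_2 = (+0.00)·110 + (+0.95)·380 + (-0.15)·160 = 337.00
  d_3 = (-0.10)·110 + (-0.15)·380 + (+0.90)·160 = 76.00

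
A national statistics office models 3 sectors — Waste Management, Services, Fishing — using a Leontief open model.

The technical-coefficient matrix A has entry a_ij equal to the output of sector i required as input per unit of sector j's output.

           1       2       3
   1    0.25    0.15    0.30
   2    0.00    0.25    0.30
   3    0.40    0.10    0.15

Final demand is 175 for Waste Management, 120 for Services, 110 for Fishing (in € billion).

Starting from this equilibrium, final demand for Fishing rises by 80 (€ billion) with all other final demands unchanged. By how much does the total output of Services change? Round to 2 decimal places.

Δx_2 = 51.78

I − A =
  [   0.75    -0.15    -0.30]
  [   0.00     0.75    -0.30]
  [  -0.40    -0.10     0.85]
Cofactors of I−A, C_ij = (−1)^(i+j)·(minor ij) (rows/columns in the sector order above):
  C_11 = (0.75)(0.85) − (-0.30)(-0.10) = 0.6075
  C_12 = −[(0.00)(0.85) − (-0.30)(-0.40)] = 0.1200
  C_13 = (0.00)(-0.10) − (0.75)(-0.40) = 0.3000
  C_21 = −[(-0.15)(0.85) − (-0.30)(-0.10)] = 0.1575
  C_22 = (0.75)(0.85) − (-0.30)(-0.40) = 0.5175
  C_23 = −[(0.75)(-0.10) − (-0.15)(-0.40)] = 0.1350
  C_31 = (-0.15)(-0.30) − (-0.30)(0.75) = 0.2700
  C_32 = −[(0.75)(-0.30) − (-0.30)(0.00)] = 0.2250
  C_33 = (0.75)(0.75) − (-0.15)(0.00) = 0.5625
det(I−A) = Σ_j (I−A)_1j·C_1j = (0.75)(0.6075) + (-0.15)(0.1200) + (-0.30)(0.3000) = 0.347625
adj(I−A) = Cᵀ =
  [ 0.6075   0.1575   0.2700]
  [ 0.1200   0.5175   0.2250]
  [ 0.3000   0.1350   0.5625]
(I − A)⁻¹ = adj(I−A) / det(I−A) ≈
  [   1.7476     0.4531     0.7767]
  [   0.3452     1.4887     0.6472]
  [   0.8630     0.3883     1.6181]
Δx = (I − A)⁻¹ Δd with Δd having +80 in the Fishing component and 0 elsewhere.
So Δx_2 = L_23 · (+80), where L_23 = adj(I−A)_23 / det(I−A) = 0.2250 / 0.347625.
Δx_2 = 0.2250 × (+80) / 0.347625 = 18.00 / 0.347625 ≈ 51.78.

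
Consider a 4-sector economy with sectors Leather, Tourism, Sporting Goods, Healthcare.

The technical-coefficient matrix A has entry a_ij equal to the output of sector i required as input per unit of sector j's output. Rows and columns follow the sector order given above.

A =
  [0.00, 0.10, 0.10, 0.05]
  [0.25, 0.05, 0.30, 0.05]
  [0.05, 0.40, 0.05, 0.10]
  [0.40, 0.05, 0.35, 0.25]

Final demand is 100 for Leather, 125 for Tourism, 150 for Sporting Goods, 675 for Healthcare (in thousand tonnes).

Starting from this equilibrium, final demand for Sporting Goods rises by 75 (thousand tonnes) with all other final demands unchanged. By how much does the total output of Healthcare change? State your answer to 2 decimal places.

I − A =
  [   1.00    -0.10    -0.10    -0.05]
  [  -0.25     0.95    -0.30    -0.05]
  [  -0.05    -0.40     0.95    -0.10]
  [  -0.40    -0.05    -0.35     0.75]
Compute the cofactors C_ij = (−1)^(i+j)·(3×3 minor ij) of I−A; the adjugate is their transpose:
adj(I−A) = Cᵀ =
  [ 0.542750   0.107625   0.112625   0.058375]
  [ 0.212500   0.649875   0.261625   0.092375]
  [ 0.157750   0.304875   0.669625   0.120125]
  [ 0.377250   0.243000   0.390000   0.742500]
det(I−A) = Σ_j (I−A)_1j·C_1j = (1.00)(0.542750) + (-0.10)(0.212500) + (-0.10)(0.157750) + (-0.05)(0.377250) = 0.4868625
(I − A)⁻¹ = adj(I−A) / det(I−A) ≈
  [   1.1148     0.2211     0.2313     0.1199]
  [   0.4365     1.3348     0.5374     0.1897]
  [   0.3240     0.6262     1.3754     0.2467]
  [   0.7749     0.4991     0.8010     1.5251]
Δx = (I − A)⁻¹ Δd with Δd having +75 in the Sporting Goods component and 0 elsewhere.
So Δx_4 = L_43 · (+75), where L_43 = adj(I−A)_43 / det(I−A) = 0.390000 / 0.4868625.
Δx_4 = 0.390000 × (+75) / 0.4868625 = 29.25 / 0.4868625 ≈ 60.08.

Δx_4 = 60.08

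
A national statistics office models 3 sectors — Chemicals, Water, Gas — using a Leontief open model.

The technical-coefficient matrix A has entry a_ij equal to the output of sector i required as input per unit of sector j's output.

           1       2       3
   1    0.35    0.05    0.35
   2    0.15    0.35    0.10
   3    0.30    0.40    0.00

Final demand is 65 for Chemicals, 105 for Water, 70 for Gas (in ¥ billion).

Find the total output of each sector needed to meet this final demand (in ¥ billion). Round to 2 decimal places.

I − A =
  [   0.65    -0.05    -0.35]
  [  -0.15     0.65    -0.10]
  [  -0.30    -0.40     1.00]
Cofactors of I−A, C_ij = (−1)^(i+j)·(minor ij) (rows/columns in the sector order above):
  C_11 = (0.65)(1.00) − (-0.10)(-0.40) = 0.6100
  C_12 = −[(-0.15)(1.00) − (-0.10)(-0.30)] = 0.1800
  C_13 = (-0.15)(-0.40) − (0.65)(-0.30) = 0.2550
  C_21 = −[(-0.05)(1.00) − (-0.35)(-0.40)] = 0.1900
  C_22 = (0.65)(1.00) − (-0.35)(-0.30) = 0.5450
  C_23 = −[(0.65)(-0.40) − (-0.05)(-0.30)] = 0.2750
  C_31 = (-0.05)(-0.10) − (-0.35)(0.65) = 0.2325
  C_32 = −[(0.65)(-0.10) − (-0.35)(-0.15)] = 0.1175
  C_33 = (0.65)(0.65) − (-0.05)(-0.15) = 0.4150
det(I−A) = Σ_j (I−A)_1j·C_1j = (0.65)(0.6100) + (-0.05)(0.1800) + (-0.35)(0.2550) = 0.29825
adj(I−A) = Cᵀ =
  [ 0.6100   0.1900   0.2325]
  [ 0.1800   0.5450   0.1175]
  [ 0.2550   0.2750   0.4150]
(I − A)⁻¹ = adj(I−A) / det(I−A) ≈
  [   2.0453     0.6370     0.7795]
  [   0.6035     1.8273     0.3940]
  [   0.8550     0.9220     1.3915]
x = (I − A)⁻¹ d = adj(I−A)·d / det(I−A), with det(I−A) = 0.29825:
  x_1 = (0.6100·65 + 0.1900·105 + 0.2325·70) / 0.29825 = 75.875 / 0.29825 ≈ 254.40
  x_2 = (0.1800·65 + 0.5450·105 + 0.1175·70) / 0.29825 = 77.15 / 0.29825 ≈ 258.68
  x_3 = (0.2550·65 + 0.2750·105 + 0.4150·70) / 0.29825 = 74.50 / 0.29825 ≈ 249.79

x_1 = 254.40, x_2 = 258.68, x_3 = 249.79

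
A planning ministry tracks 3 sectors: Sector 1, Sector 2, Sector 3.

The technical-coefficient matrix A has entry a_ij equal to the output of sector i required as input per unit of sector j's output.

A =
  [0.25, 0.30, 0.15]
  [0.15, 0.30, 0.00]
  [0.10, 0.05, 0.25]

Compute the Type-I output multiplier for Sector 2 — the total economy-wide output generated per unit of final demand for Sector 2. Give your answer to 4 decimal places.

I − A =
  [   0.75    -0.30    -0.15]
  [  -0.15     0.70     0.00]
  [  -0.10    -0.05     0.75]
Cofactors of I−A, C_ij = (−1)^(i+j)·(minor ij) (rows/columns in the sector order above):
  C_11 = (0.70)(0.75) − (0.00)(-0.05) = 0.5250
  C_12 = −[(-0.15)(0.75) − (0.00)(-0.10)] = 0.1125
  C_13 = (-0.15)(-0.05) − (0.70)(-0.10) = 0.0775
  C_21 = −[(-0.30)(0.75) − (-0.15)(-0.05)] = 0.2325
  C_22 = (0.75)(0.75) − (-0.15)(-0.10) = 0.5475
  C_23 = −[(0.75)(-0.05) − (-0.30)(-0.10)] = 0.0675
  C_31 = (-0.30)(0.00) − (-0.15)(0.70) = 0.1050
  C_32 = −[(0.75)(0.00) − (-0.15)(-0.15)] = 0.0225
  C_33 = (0.75)(0.70) − (-0.30)(-0.15) = 0.4800
det(I−A) = Σ_j (I−A)_1j·C_1j = (0.75)(0.5250) + (-0.30)(0.1125) + (-0.15)(0.0775) = 0.348375
adj(I−A) = Cᵀ =
  [ 0.5250   0.2325   0.1050]
  [ 0.1125   0.5475   0.0225]
  [ 0.0775   0.0675   0.4800]
(I − A)⁻¹ = adj(I−A) / det(I−A) ≈
  [   1.50700     0.66738     0.30140]
  [   0.32293     1.57158     0.06459]
  [   0.22246     0.19376     1.37783]
The output multiplier for sector j is the column-j sum of the Leontief inverse (I − A)⁻¹ = adj(I−A) / det(I−A).
Column 2 of adj(I−A): (0.2325, 0.5475, 0.0675); det(I−A) = 0.348375.
m_2 = (0.2325 + 0.5475 + 0.0675) / 0.348375 = 0.8475 / 0.348375 ≈ 2.4327.

m_2 = 2.4327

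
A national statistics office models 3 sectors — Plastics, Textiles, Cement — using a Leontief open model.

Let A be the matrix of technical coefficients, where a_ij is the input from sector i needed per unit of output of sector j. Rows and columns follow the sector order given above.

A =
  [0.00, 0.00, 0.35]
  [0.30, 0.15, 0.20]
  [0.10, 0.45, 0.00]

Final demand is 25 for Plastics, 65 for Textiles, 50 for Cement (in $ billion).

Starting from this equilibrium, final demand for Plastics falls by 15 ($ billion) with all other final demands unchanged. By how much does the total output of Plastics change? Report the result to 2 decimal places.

I − A =
  [   1.00     0.00    -0.35]
  [  -0.30     0.85    -0.20]
  [  -0.10    -0.45     1.00]
Cofactors of I−A, C_ij = (−1)^(i+j)·(minor ij) (rows/columns in the sector order above):
  C_11 = (0.85)(1.00) − (-0.20)(-0.45) = 0.7600
  C_12 = −[(-0.30)(1.00) − (-0.20)(-0.10)] = 0.3200
  C_13 = (-0.30)(-0.45) − (0.85)(-0.10) = 0.2200
  C_21 = −[(0.00)(1.00) − (-0.35)(-0.45)] = 0.1575
  C_22 = (1.00)(1.00) − (-0.35)(-0.10) = 0.9650
  C_23 = −[(1.00)(-0.45) − (0.00)(-0.10)] = 0.4500
  C_31 = (0.00)(-0.20) − (-0.35)(0.85) = 0.2975
  C_32 = −[(1.00)(-0.20) − (-0.35)(-0.30)] = 0.3050
  C_33 = (1.00)(0.85) − (0.00)(-0.30) = 0.8500
det(I−A) = Σ_j (I−A)_1j·C_1j = (1.00)(0.7600) + (0.00)(0.3200) + (-0.35)(0.2200) = 0.6830
adj(I−A) = Cᵀ =
  [ 0.7600   0.1575   0.2975]
  [ 0.3200   0.9650   0.3050]
  [ 0.2200   0.4500   0.8500]
(I − A)⁻¹ = adj(I−A) / det(I−A) ≈
  [   1.1127     0.2306     0.4356]
  [   0.4685     1.4129     0.4466]
  [   0.3221     0.6589     1.2445]
Δx = (I − A)⁻¹ Δd with Δd having -15 in the Plastics component and 0 elsewhere.
So Δx_P = L_PP · (-15), where L_PP = adj(I−A)_PP / det(I−A) = 0.7600 / 0.6830.
Δx_P = 0.7600 × (-15) / 0.6830 = -11.40 / 0.6830 ≈ -16.69.

Δx_P = -16.69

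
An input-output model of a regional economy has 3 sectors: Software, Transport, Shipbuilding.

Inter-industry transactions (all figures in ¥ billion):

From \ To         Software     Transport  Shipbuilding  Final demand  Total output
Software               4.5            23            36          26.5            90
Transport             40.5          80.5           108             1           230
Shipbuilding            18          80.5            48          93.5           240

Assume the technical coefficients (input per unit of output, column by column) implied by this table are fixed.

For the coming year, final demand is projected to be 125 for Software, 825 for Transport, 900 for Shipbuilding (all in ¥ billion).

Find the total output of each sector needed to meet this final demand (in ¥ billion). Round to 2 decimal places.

Technical coefficients a_ij = z_ij / X_j:
  a_11 = 4.5/90 = 0.05, a_21 = 40.5/90 = 0.45, a_31 = 18/90 = 0.20
  a_12 = 23/230 = 0.10, a_22 = 80.5/230 = 0.35, a_32 = 80.5/230 = 0.35
  a_13 = 36/240 = 0.15, a_23 = 108/240 = 0.45, a_33 = 48/240 = 0.20
I − A =
  [   0.95    -0.10    -0.15]
  [  -0.45     0.65    -0.45]
  [  -0.20    -0.35     0.80]
Cofactors of I−A, C_ij = (−1)^(i+j)·(minor ij) (rows/columns in the sector order above):
  C_11 = (0.65)(0.80) − (-0.45)(-0.35) = 0.3625
  C_12 = −[(-0.45)(0.80) − (-0.45)(-0.20)] = 0.4500
  C_13 = (-0.45)(-0.35) − (0.65)(-0.20) = 0.2875
  C_21 = −[(-0.10)(0.80) − (-0.15)(-0.35)] = 0.1325
  C_22 = (0.95)(0.80) − (-0.15)(-0.20) = 0.7300
  C_23 = −[(0.95)(-0.35) − (-0.10)(-0.20)] = 0.3525
  C_31 = (-0.10)(-0.45) − (-0.15)(0.65) = 0.1425
  C_32 = −[(0.95)(-0.45) − (-0.15)(-0.45)] = 0.4950
  C_33 = (0.95)(0.65) − (-0.10)(-0.45) = 0.5725
det(I−A) = Σ_j (I−A)_1j·C_1j = (0.95)(0.3625) + (-0.10)(0.4500) + (-0.15)(0.2875) = 0.25625
adj(I−A) = Cᵀ =
  [ 0.3625   0.1325   0.1425]
  [ 0.4500   0.7300   0.4950]
  [ 0.2875   0.3525   0.5725]
(I − A)⁻¹ = adj(I−A) / det(I−A) ≈
  [   1.4146     0.5171     0.5561]
  [   1.7561     2.8488     1.9317]
  [   1.1220     1.3756     2.2341]
x = (I − A)⁻¹ d = adj(I−A)·d / det(I−A), with det(I−A) = 0.25625:
  x_1 = (0.3625·125 + 0.1325·825 + 0.1425·900) / 0.25625 = 282.875 / 0.25625 ≈ 1103.90
  x_2 = (0.4500·125 + 0.7300·825 + 0.4950·900) / 0.25625 = 1104.00 / 0.25625 ≈ 4308.29
  x_3 = (0.2875·125 + 0.3525·825 + 0.5725·900) / 0.25625 = 842.00 / 0.25625 ≈ 3285.85

x_1 = 1103.90, x_2 = 4308.29, x_3 = 3285.85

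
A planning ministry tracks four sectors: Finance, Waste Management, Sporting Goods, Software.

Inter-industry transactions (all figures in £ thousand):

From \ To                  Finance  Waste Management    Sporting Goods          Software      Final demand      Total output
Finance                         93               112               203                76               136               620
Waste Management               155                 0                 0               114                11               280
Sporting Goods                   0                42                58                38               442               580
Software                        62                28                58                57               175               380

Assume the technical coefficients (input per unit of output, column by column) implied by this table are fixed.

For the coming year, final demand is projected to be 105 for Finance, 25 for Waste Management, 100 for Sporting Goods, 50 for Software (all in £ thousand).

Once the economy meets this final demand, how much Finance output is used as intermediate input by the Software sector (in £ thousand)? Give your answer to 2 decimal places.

Technical coefficients a_ij = z_ij / X_j:
  a_11 = 93/620 = 0.15, a_21 = 155/620 = 0.25, a_31 = 0/620 = 0.00, a_41 = 62/620 = 0.10
  a_12 = 112/280 = 0.40, a_22 = 0/280 = 0.00, a_32 = 42/280 = 0.15, a_42 = 28/280 = 0.10
  a_13 = 203/580 = 0.35, a_23 = 0/580 = 0.00, a_33 = 58/580 = 0.10, a_43 = 58/580 = 0.10
  a_14 = 76/380 = 0.20, a_24 = 114/380 = 0.30, a_34 = 38/380 = 0.10, a_44 = 57/380 = 0.15
I − A =
  [   0.85    -0.40    -0.35    -0.20]
  [  -0.25     1.00     0.00    -0.30]
  [   0.00    -0.15     0.90    -0.10]
  [  -0.10    -0.10    -0.10     0.85]
Compute the cofactors C_ij = (−1)^(i+j)·(3×3 minor ij) of I−A; the adjugate is their transpose:
adj(I−A) = Cᵀ =
  [ 0.723500   0.371125   0.319000   0.338750]
  [ 0.215750   0.620250   0.115375   0.283250]
  [ 0.048875   0.117875   0.575000   0.120750]
  [ 0.116250   0.130500   0.118750   0.661875]
det(I−A) = Σ_j (I−A)_1j·C_1j = (0.85)(0.723500) + (-0.40)(0.215750) + (-0.35)(0.048875) + (-0.20)(0.116250) = 0.48831875
(I − A)⁻¹ = adj(I−A) / det(I−A) ≈
  [   1.4816     0.7600     0.6533     0.6937]
  [   0.4418     1.2702     0.2363     0.5801]
  [   0.1001     0.2414     1.1775     0.2473]
  [   0.2381     0.2672     0.2432     1.3554]
First solve x = (I − A)⁻¹ d = adj(I−A)·d / det(I−A); in particular x_4 = (0.116250·105 + 0.130500·25 + 0.118750·100 + 0.661875·50) / 0.48831875 = 60.4375 / 0.48831875 ≈ 123.7665.
Intermediate flow from 1 to 4: z_14 = a_14 · x_4 = 0.20 × 60.4375 / 0.48831875 = 12.0875 / 0.48831875 ≈ 24.75.

z_14 = 24.75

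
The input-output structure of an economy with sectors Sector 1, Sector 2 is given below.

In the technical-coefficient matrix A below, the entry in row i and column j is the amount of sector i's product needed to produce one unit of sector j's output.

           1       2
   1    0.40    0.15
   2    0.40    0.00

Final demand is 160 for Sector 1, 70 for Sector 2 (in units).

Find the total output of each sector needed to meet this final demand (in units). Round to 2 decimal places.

x_1 = 315.74, x_2 = 196.30

I − A =
  [   0.60    -0.15]
  [  -0.40     1.00]
det(I−A) = (0.60)(1.00) − (-0.15)(-0.40) = 0.5400
adj(I−A) = [[1.00, 0.15], [0.40, 0.60]]
(I − A)⁻¹ = adj(I−A) / det(I−A) ≈
  [   1.8519     0.2778]
  [   0.7407     1.1111]
x = (I − A)⁻¹ d = adj(I−A)·d / det(I−A), with det(I−A) = 0.5400:
  x_1 = (1.00·160 + 0.15·70) / 0.5400 = 170.50 / 0.5400 ≈ 315.74
  x_2 = (0.40·160 + 0.60·70) / 0.5400 = 106.00 / 0.5400 ≈ 196.30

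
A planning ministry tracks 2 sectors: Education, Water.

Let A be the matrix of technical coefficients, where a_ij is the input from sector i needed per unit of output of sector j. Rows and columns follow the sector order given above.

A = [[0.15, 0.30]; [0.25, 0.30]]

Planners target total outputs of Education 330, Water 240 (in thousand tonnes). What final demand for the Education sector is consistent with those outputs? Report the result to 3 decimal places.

I − A =
  [   0.85    -0.30]
  [  -0.25     0.70]
d = (I − A) x:
  d_1 = (+0.85)·330 + (-0.30)·240 = 208.500
  d_2 = (-0.25)·330 + (+0.70)·240 = 85.500

d_1 = 208.500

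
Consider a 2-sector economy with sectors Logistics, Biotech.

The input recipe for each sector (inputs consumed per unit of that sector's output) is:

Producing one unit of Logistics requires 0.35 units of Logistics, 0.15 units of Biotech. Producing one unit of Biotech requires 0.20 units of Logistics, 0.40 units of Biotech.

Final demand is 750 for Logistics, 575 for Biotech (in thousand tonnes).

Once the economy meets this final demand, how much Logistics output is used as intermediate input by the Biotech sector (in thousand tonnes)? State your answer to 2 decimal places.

z_12 = 270.14

I − A =
  [   0.65    -0.20]
  [  -0.15     0.60]
det(I−A) = (0.65)(0.60) − (-0.20)(-0.15) = 0.3600
adj(I−A) = [[0.60, 0.20], [0.15, 0.65]]
(I − A)⁻¹ = adj(I−A) / det(I−A) ≈
  [   1.6667     0.5556]
  [   0.4167     1.8056]
First solve x = (I − A)⁻¹ d = adj(I−A)·d / det(I−A); in particular x_2 = (0.15·750 + 0.65·575) / 0.3600 = 486.25 / 0.3600 ≈ 1350.6944.
Intermediate flow from 1 to 2: z_12 = a_12 · x_2 = 0.20 × 486.25 / 0.3600 = 97.25 / 0.3600 ≈ 270.14.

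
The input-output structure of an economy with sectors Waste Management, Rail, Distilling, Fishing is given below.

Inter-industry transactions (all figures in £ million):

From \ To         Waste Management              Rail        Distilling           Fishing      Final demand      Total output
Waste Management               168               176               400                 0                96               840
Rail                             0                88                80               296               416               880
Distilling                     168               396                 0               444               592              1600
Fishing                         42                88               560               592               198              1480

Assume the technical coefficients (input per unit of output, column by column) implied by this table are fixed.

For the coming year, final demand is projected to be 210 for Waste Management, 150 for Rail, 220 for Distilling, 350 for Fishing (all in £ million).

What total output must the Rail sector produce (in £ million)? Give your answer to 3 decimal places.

x_R = 508.891

Technical coefficients a_ij = z_ij / X_j:
  a_WW = 168/840 = 0.20, a_RW = 0/840 = 0.00, a_DW = 168/840 = 0.20, a_FW = 42/840 = 0.05
  a_WR = 176/880 = 0.20, a_RR = 88/880 = 0.10, a_DR = 396/880 = 0.45, a_FR = 88/880 = 0.10
  a_WD = 400/1600 = 0.25, a_RD = 80/1600 = 0.05, a_DD = 0/1600 = 0.00, a_FD = 560/1600 = 0.35
  a_WF = 0/1480 = 0.00, a_RF = 296/1480 = 0.20, a_DF = 444/1480 = 0.30, a_FF = 592/1480 = 0.40
I − A =
  [   0.80    -0.20    -0.25     0.00]
  [   0.00     0.90    -0.05    -0.20]
  [  -0.20    -0.45     1.00    -0.30]
  [  -0.05    -0.10    -0.35     0.60]
Compute the cofactors C_ij = (−1)^(i+j)·(3×3 minor ij) of I−A; the adjugate is their transpose:
adj(I−A) = Cᵀ =
  [ 0.379000   0.174000   0.150000   0.133000]
  [ 0.030750   0.362250   0.082500   0.162000]
  [ 0.122000   0.267000   0.414000   0.296000]
  [ 0.107875   0.230625   0.267750   0.655000]
det(I−A) = Σ_j (I−A)_1j·C_1j = (0.80)(0.379000) + (-0.20)(0.030750) + (-0.25)(0.122000) + (0.00)(0.107875) = 0.26655
(I − A)⁻¹ = adj(I−A) / det(I−A) ≈
  [   1.4219     0.6528     0.5627     0.4990]
  [   0.1154     1.3590     0.3095     0.6078]
  [   0.4577     1.0017     1.5532     1.1105]
  [   0.4047     0.8652     1.0045     2.4573]
x = (I − A)⁻¹ d = adj(I−A)·d / det(I−A), with det(I−A) = 0.26655:
  x_W = (0.379000·210 + 0.174000·150 + 0.150000·220 + 0.133000·350) / 0.26655 = 185.24 / 0.26655 ≈ 694.954
  x_R = (0.030750·210 + 0.362250·150 + 0.082500·220 + 0.162000·350) / 0.26655 = 135.645 / 0.26655 ≈ 508.891
  x_D = (0.122000·210 + 0.267000·150 + 0.414000·220 + 0.296000·350) / 0.26655 = 260.35 / 0.26655 ≈ 976.740
  x_F = (0.107875·210 + 0.230625·150 + 0.267750·220 + 0.655000·350) / 0.26655 = 345.4025 / 0.26655 ≈ 1295.826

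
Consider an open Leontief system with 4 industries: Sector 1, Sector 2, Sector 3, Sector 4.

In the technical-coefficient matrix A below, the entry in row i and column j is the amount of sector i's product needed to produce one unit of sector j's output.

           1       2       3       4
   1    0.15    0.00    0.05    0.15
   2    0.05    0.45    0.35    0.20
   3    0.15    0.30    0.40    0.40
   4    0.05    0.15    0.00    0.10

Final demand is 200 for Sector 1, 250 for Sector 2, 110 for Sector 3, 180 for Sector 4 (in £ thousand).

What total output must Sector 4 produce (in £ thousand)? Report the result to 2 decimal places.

x_4 = 478.50

I − A =
  [   0.85     0.00    -0.05    -0.15]
  [  -0.05     0.55    -0.35    -0.20]
  [  -0.15    -0.30     0.60    -0.40]
  [  -0.05    -0.15     0.00     0.90]
Compute the cofactors C_ij = (−1)^(i+j)·(3×3 minor ij) of I−A; the adjugate is their transpose:
adj(I−A) = Cᵀ =
  [ 0.163500   0.030000   0.031125   0.047750]
  [ 0.087250   0.446750   0.267875   0.232875]
  [ 0.100250   0.281625   0.390000   0.252625]
  [ 0.023625   0.076125   0.046375   0.186375]
det(I−A) = Σ_j (I−A)_1j·C_1j = (0.85)(0.163500) + (0.00)(0.087250) + (-0.05)(0.100250) + (-0.15)(0.023625) = 0.13041875
(I − A)⁻¹ = adj(I−A) / det(I−A) ≈
  [   1.2537     0.2300     0.2387     0.3661]
  [   0.6690     3.4255     2.0540     1.7856]
  [   0.7687     2.1594     2.9904     1.9370]
  [   0.1811     0.5837     0.3556     1.4291]
x = (I − A)⁻¹ d = adj(I−A)·d / det(I−A), with det(I−A) = 0.13041875:
  x_1 = (0.163500·200 + 0.030000·250 + 0.031125·110 + 0.047750·180) / 0.13041875 = 52.21875 / 0.13041875 ≈ 400.39
  x_2 = (0.087250·200 + 0.446750·250 + 0.267875·110 + 0.232875·180) / 0.13041875 = 200.52125 / 0.13041875 ≈ 1537.52
  x_3 = (0.100250·200 + 0.281625·250 + 0.390000·110 + 0.252625·180) / 0.13041875 = 178.82875 / 0.13041875 ≈ 1371.19
  x_4 = (0.023625·200 + 0.076125·250 + 0.046375·110 + 0.186375·180) / 0.13041875 = 62.405 / 0.13041875 ≈ 478.50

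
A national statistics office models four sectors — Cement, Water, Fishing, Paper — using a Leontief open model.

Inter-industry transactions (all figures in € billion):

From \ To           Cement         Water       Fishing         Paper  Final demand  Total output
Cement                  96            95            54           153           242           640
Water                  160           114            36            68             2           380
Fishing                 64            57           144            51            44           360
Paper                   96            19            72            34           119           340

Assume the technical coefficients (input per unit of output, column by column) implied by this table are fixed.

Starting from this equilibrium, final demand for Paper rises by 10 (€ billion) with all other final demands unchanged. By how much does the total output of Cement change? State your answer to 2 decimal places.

Technical coefficients a_ij = z_ij / X_j:
  a_11 = 96/640 = 0.15, a_21 = 160/640 = 0.25, a_31 = 64/640 = 0.10, a_41 = 96/640 = 0.15
  a_12 = 95/380 = 0.25, a_22 = 114/380 = 0.30, a_32 = 57/380 = 0.15, a_42 = 19/380 = 0.05
  a_13 = 54/360 = 0.15, a_23 = 36/360 = 0.10, a_33 = 144/360 = 0.40, a_43 = 72/360 = 0.20
  a_14 = 153/340 = 0.45, a_24 = 68/340 = 0.20, a_34 = 51/340 = 0.15, a_44 = 34/340 = 0.10
I − A =
  [   0.85    -0.25    -0.15    -0.45]
  [  -0.25     0.70    -0.10    -0.20]
  [  -0.10    -0.15     0.60    -0.15]
  [  -0.15    -0.05    -0.20     0.90]
Compute the cofactors C_ij = (−1)^(i+j)·(3×3 minor ij) of I−A; the adjugate is their transpose:
adj(I−A) = Cᵀ =
  [ 0.330750   0.175875   0.190750   0.236250]
  [ 0.160750   0.367125   0.164500   0.189375]
  [ 0.117875   0.141375   0.410375   0.158750]
  [ 0.090250   0.081125   0.132125   0.288125]
det(I−A) = Σ_j (I−A)_1j·C_1j = (0.85)(0.330750) + (-0.25)(0.160750) + (-0.15)(0.117875) + (-0.45)(0.090250) = 0.18265625
(I − A)⁻¹ = adj(I−A) / det(I−A) ≈
  [   1.8108     0.9629     1.0443     1.2934]
  [   0.8801     2.0099     0.9006     1.0368]
  [   0.6453     0.7740     2.2467     0.8691]
  [   0.4941     0.4441     0.7234     1.5774]
Δx = (I − A)⁻¹ Δd with Δd having +10 in the Paper component and 0 elsewhere.
So Δx_1 = L_14 · (+10), where L_14 = adj(I−A)_14 / det(I−A) = 0.236250 / 0.18265625.
Δx_1 = 0.236250 × (+10) / 0.18265625 = 2.3625 / 0.18265625 ≈ 12.93.

Δx_1 = 12.93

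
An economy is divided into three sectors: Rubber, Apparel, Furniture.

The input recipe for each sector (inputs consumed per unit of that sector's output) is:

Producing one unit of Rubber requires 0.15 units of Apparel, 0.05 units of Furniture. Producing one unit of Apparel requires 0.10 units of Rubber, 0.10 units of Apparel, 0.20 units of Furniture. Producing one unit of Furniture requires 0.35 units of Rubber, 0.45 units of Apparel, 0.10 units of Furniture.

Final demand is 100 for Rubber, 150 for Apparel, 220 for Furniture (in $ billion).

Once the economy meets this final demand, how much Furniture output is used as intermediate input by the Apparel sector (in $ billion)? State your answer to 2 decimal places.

z_32 = 76.31

I − A =
  [   1.00    -0.10    -0.35]
  [  -0.15     0.90    -0.45]
  [  -0.05    -0.20     0.90]
Cofactors of I−A, C_ij = (−1)^(i+j)·(minor ij) (rows/columns in the sector order above):
  C_11 = (0.90)(0.90) − (-0.45)(-0.20) = 0.7200
  C_12 = −[(-0.15)(0.90) − (-0.45)(-0.05)] = 0.1575
  C_13 = (-0.15)(-0.20) − (0.90)(-0.05) = 0.0750
  C_21 = −[(-0.10)(0.90) − (-0.35)(-0.20)] = 0.1600
  C_22 = (1.00)(0.90) − (-0.35)(-0.05) = 0.8825
  C_23 = −[(1.00)(-0.20) − (-0.10)(-0.05)] = 0.2050
  C_31 = (-0.10)(-0.45) − (-0.35)(0.90) = 0.3600
  C_32 = −[(1.00)(-0.45) − (-0.35)(-0.15)] = 0.5025
  C_33 = (1.00)(0.90) − (-0.10)(-0.15) = 0.8850
det(I−A) = Σ_j (I−A)_1j·C_1j = (1.00)(0.7200) + (-0.10)(0.1575) + (-0.35)(0.0750) = 0.6780
adj(I−A) = Cᵀ =
  [ 0.7200   0.1600   0.3600]
  [ 0.1575   0.8825   0.5025]
  [ 0.0750   0.2050   0.8850]
(I − A)⁻¹ = adj(I−A) / det(I−A) ≈
  [   1.0619     0.2360     0.5310]
  [   0.2323     1.3016     0.7412]
  [   0.1106     0.3024     1.3053]
First solve x = (I − A)⁻¹ d = adj(I−A)·d / det(I−A); in particular x_2 = (0.1575·100 + 0.8825·150 + 0.5025·220) / 0.6780 = 258.675 / 0.6780 ≈ 381.5265.
Intermediate flow from 3 to 2: z_32 = a_32 · x_2 = 0.20 × 258.675 / 0.6780 = 51.735 / 0.6780 ≈ 76.31.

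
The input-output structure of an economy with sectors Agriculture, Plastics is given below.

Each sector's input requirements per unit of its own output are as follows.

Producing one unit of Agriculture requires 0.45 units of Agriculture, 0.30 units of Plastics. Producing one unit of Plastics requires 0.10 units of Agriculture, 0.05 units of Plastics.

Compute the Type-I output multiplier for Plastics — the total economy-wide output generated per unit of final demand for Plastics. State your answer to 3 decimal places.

I − A =
  [   0.55    -0.10]
  [  -0.30     0.95]
det(I−A) = (0.55)(0.95) − (-0.10)(-0.30) = 0.4925
adj(I−A) = [[0.95, 0.10], [0.30, 0.55]]
(I − A)⁻¹ = adj(I−A) / det(I−A) ≈
  [   1.9289     0.2030]
  [   0.6091     1.1168]
The output multiplier for sector j is the column-j sum of the Leontief inverse (I − A)⁻¹ = adj(I−A) / det(I−A).
Column 2 of adj(I−A): (0.10, 0.55); det(I−A) = 0.4925.
m_2 = (0.10 + 0.55) / 0.4925 = 0.65 / 0.4925 ≈ 1.320.

m_2 = 1.320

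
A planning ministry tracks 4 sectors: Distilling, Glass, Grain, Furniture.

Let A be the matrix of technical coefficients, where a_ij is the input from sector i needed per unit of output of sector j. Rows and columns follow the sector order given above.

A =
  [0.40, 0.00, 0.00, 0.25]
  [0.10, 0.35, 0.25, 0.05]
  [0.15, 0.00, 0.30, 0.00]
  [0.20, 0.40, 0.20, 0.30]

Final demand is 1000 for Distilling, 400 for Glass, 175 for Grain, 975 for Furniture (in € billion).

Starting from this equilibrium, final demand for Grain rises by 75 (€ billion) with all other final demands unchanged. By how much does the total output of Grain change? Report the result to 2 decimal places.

I − A =
  [   0.60     0.00     0.00    -0.25]
  [  -0.10     0.65    -0.25    -0.05]
  [  -0.15     0.00     0.70     0.00]
  [  -0.20    -0.40    -0.20     0.70]
Compute the cofactors C_ij = (−1)^(i+j)·(3×3 minor ij) of I−A; the adjugate is their transpose:
adj(I−A) = Cᵀ =
  [ 0.304500   0.070000   0.057500   0.113750]
  [ 0.083750   0.251500   0.103500   0.047875]
  [ 0.065250   0.015000   0.218500   0.024375]
  [ 0.153500   0.168000   0.138000   0.273000]
det(I−A) = Σ_j (I−A)_1j·C_1j = (0.60)(0.304500) + (0.00)(0.083750) + (0.00)(0.065250) + (-0.25)(0.153500) = 0.144325
(I − A)⁻¹ = adj(I−A) / det(I−A) ≈
  [   2.1098     0.4850     0.3984     0.7882]
  [   0.5803     1.7426     0.7171     0.3317]
  [   0.4521     0.1039     1.5139     0.1689]
  [   1.0636     1.1640     0.9562     1.8916]
Δx = (I − A)⁻¹ Δd with Δd having +75 in the Grain component and 0 elsewhere.
So Δx_3 = L_33 · (+75), where L_33 = adj(I−A)_33 / det(I−A) = 0.218500 / 0.144325.
Δx_3 = 0.218500 × (+75) / 0.144325 = 16.3875 / 0.144325 ≈ 113.55.

Δx_3 = 113.55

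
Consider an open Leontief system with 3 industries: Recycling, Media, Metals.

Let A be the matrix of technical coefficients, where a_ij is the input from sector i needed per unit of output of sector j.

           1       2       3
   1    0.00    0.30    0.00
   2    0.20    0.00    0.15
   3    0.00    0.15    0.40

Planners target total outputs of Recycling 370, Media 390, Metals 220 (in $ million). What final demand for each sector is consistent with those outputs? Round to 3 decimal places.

d_1 = 253.000, d_2 = 283.000, d_3 = 73.500

I − A =
  [   1.00    -0.30     0.00]
  [  -0.20     1.00    -0.15]
  [   0.00    -0.15     0.60]
d = (I − A) x:
  d_1 = (+1.00)·370 + (-0.30)·390 + (+0.00)·220 = 253.000
  d_2 = (-0.20)·370 + (+1.00)·390 + (-0.15)·220 = 283.000
  d_3 = (+0.00)·370 + (-0.15)·390 + (+0.60)·220 = 73.500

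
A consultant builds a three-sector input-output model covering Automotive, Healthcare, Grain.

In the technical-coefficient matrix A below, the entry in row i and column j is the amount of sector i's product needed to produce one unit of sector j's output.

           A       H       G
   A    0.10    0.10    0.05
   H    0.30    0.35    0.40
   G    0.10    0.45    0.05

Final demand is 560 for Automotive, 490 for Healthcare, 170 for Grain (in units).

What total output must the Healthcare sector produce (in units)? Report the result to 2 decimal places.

I − A =
  [   0.90    -0.10    -0.05]
  [  -0.30     0.65    -0.40]
  [  -0.10    -0.45     0.95]
Cofactors of I−A, C_ij = (−1)^(i+j)·(minor ij) (rows/columns in the sector order above):
  C_11 = (0.65)(0.95) − (-0.40)(-0.45) = 0.4375
  C_12 = −[(-0.30)(0.95) − (-0.40)(-0.10)] = 0.3250
  C_13 = (-0.30)(-0.45) − (0.65)(-0.10) = 0.2000
  C_21 = −[(-0.10)(0.95) − (-0.05)(-0.45)] = 0.1175
  C_22 = (0.90)(0.95) − (-0.05)(-0.10) = 0.8500
  C_23 = −[(0.90)(-0.45) − (-0.10)(-0.10)] = 0.4150
  C_31 = (-0.10)(-0.40) − (-0.05)(0.65) = 0.0725
  C_32 = −[(0.90)(-0.40) − (-0.05)(-0.30)] = 0.3750
  C_33 = (0.90)(0.65) − (-0.10)(-0.30) = 0.5550
det(I−A) = Σ_j (I−A)_1j·C_1j = (0.90)(0.4375) + (-0.10)(0.3250) + (-0.05)(0.2000) = 0.35125
adj(I−A) = Cᵀ =
  [ 0.4375   0.1175   0.0725]
  [ 0.3250   0.8500   0.3750]
  [ 0.2000   0.4150   0.5550]
(I − A)⁻¹ = adj(I−A) / det(I−A) ≈
  [   1.2456     0.3345     0.2064]
  [   0.9253     2.4199     1.0676]
  [   0.5694     1.1815     1.5801]
x = (I − A)⁻¹ d = adj(I−A)·d / det(I−A), with det(I−A) = 0.35125:
  x_A = (0.4375·560 + 0.1175·490 + 0.0725·170) / 0.35125 = 314.90 / 0.35125 ≈ 896.51
  x_H = (0.3250·560 + 0.8500·490 + 0.3750·170) / 0.35125 = 662.25 / 0.35125 ≈ 1885.41
  x_G = (0.2000·560 + 0.4150·490 + 0.5550·170) / 0.35125 = 409.70 / 0.35125 ≈ 1166.41

x_H = 1885.41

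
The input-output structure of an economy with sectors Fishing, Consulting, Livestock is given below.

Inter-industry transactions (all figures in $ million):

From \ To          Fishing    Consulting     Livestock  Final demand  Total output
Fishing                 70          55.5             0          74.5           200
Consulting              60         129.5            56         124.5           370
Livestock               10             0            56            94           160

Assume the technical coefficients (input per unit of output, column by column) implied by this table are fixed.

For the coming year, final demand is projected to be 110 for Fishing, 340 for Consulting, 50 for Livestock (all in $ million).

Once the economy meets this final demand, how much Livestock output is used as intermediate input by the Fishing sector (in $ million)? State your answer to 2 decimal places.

z_31 = 16.94

Technical coefficients a_ij = z_ij / X_j:
  a_11 = 70/200 = 0.35, a_21 = 60/200 = 0.30, a_31 = 10/200 = 0.05
  a_12 = 55.5/370 = 0.15, a_22 = 129.5/370 = 0.35, a_32 = 0/370 = 0.00
  a_13 = 0/160 = 0.00, a_23 = 56/160 = 0.35, a_33 = 56/160 = 0.35
I − A =
  [   0.65    -0.15     0.00]
  [  -0.30     0.65    -0.35]
  [  -0.05     0.00     0.65]
Cofactors of I−A, C_ij = (−1)^(i+j)·(minor ij) (rows/columns in the sector order above):
  C_11 = (0.65)(0.65) − (-0.35)(0.00) = 0.4225
  C_12 = −[(-0.30)(0.65) − (-0.35)(-0.05)] = 0.2125
  C_13 = (-0.30)(0.00) − (0.65)(-0.05) = 0.0325
  C_21 = −[(-0.15)(0.65) − (0.00)(0.00)] = 0.0975
  C_22 = (0.65)(0.65) − (0.00)(-0.05) = 0.4225
  C_23 = −[(0.65)(0.00) − (-0.15)(-0.05)] = 0.0075
  C_31 = (-0.15)(-0.35) − (0.00)(0.65) = 0.0525
  C_32 = −[(0.65)(-0.35) − (0.00)(-0.30)] = 0.2275
  C_33 = (0.65)(0.65) − (-0.15)(-0.30) = 0.3775
det(I−A) = Σ_j (I−A)_1j·C_1j = (0.65)(0.4225) + (-0.15)(0.2125) + (0.00)(0.0325) = 0.24275
adj(I−A) = Cᵀ =
  [ 0.4225   0.0975   0.0525]
  [ 0.2125   0.4225   0.2275]
  [ 0.0325   0.0075   0.3775]
(I − A)⁻¹ = adj(I−A) / det(I−A) ≈
  [   1.7405     0.4016     0.2163]
  [   0.8754     1.7405     0.9372]
  [   0.1339     0.0309     1.5551]
First solve x = (I − A)⁻¹ d = adj(I−A)·d / det(I−A); in particular x_1 = (0.4225·110 + 0.0975·340 + 0.0525·50) / 0.24275 = 82.25 / 0.24275 ≈ 338.8260.
Intermediate flow from 3 to 1: z_31 = a_31 · x_1 = 0.05 × 82.25 / 0.24275 = 4.1125 / 0.24275 ≈ 16.94.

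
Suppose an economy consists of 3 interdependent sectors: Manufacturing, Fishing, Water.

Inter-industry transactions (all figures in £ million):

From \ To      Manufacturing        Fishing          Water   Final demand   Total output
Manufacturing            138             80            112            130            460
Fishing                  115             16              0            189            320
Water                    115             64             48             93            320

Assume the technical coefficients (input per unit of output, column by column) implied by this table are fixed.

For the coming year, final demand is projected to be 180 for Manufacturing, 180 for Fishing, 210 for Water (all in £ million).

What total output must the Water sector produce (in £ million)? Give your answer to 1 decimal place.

x_W = 521.8

Technical coefficients a_ij = z_ij / X_j:
  a_MM = 138/460 = 0.30, a_FM = 115/460 = 0.25, a_WM = 115/460 = 0.25
  a_MF = 80/320 = 0.25, a_FF = 16/320 = 0.05, a_WF = 64/320 = 0.20
  a_MW = 112/320 = 0.35, a_FW = 0/320 = 0.00, a_WW = 48/320 = 0.15
I − A =
  [   0.70    -0.25    -0.35]
  [  -0.25     0.95     0.00]
  [  -0.25    -0.20     0.85]
Cofactors of I−A, C_ij = (−1)^(i+j)·(minor ij) (rows/columns in the sector order above):
  C_11 = (0.95)(0.85) − (0.00)(-0.20) = 0.8075
  C_12 = −[(-0.25)(0.85) − (0.00)(-0.25)] = 0.2125
  C_13 = (-0.25)(-0.20) − (0.95)(-0.25) = 0.2875
  C_21 = −[(-0.25)(0.85) − (-0.35)(-0.20)] = 0.2825
  C_22 = (0.70)(0.85) − (-0.35)(-0.25) = 0.5075
  C_23 = −[(0.70)(-0.20) − (-0.25)(-0.25)] = 0.2025
  C_31 = (-0.25)(0.00) − (-0.35)(0.95) = 0.3325
  C_32 = −[(0.70)(0.00) − (-0.35)(-0.25)] = 0.0875
  C_33 = (0.70)(0.95) − (-0.25)(-0.25) = 0.6025
det(I−A) = Σ_j (I−A)_1j·C_1j = (0.70)(0.8075) + (-0.25)(0.2125) + (-0.35)(0.2875) = 0.4115
adj(I−A) = Cᵀ =
  [ 0.8075   0.2825   0.3325]
  [ 0.2125   0.5075   0.0875]
  [ 0.2875   0.2025   0.6025]
(I − A)⁻¹ = adj(I−A) / det(I−A) ≈
  [   1.9623     0.6865     0.8080]
  [   0.5164     1.2333     0.2126]
  [   0.6987     0.4921     1.4642]
x = (I − A)⁻¹ d = adj(I−A)·d / det(I−A), with det(I−A) = 0.4115:
  x_M = (0.8075·180 + 0.2825·180 + 0.3325·210) / 0.4115 = 266.025 / 0.4115 ≈ 646.5
  x_F = (0.2125·180 + 0.5075·180 + 0.0875·210) / 0.4115 = 147.975 / 0.4115 ≈ 359.6
  x_W = (0.2875·180 + 0.2025·180 + 0.6025·210) / 0.4115 = 214.725 / 0.4115 ≈ 521.8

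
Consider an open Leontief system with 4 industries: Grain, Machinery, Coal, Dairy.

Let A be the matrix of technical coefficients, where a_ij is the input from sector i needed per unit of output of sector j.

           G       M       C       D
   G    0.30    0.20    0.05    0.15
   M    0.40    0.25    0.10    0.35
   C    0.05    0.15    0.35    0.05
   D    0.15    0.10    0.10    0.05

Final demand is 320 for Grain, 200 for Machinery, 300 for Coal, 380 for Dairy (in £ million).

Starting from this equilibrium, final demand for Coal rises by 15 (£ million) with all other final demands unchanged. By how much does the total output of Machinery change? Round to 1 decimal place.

I − A =
  [   0.70    -0.20    -0.05    -0.15]
  [  -0.40     0.75    -0.10    -0.35]
  [  -0.05    -0.15     0.65    -0.05]
  [  -0.15    -0.10    -0.10     0.95]
Compute the cofactors C_ij = (−1)^(i+j)·(3×3 minor ij) of I−A; the adjugate is their transpose:
adj(I−A) = Cᵀ =
  [ 0.416625   0.141875   0.072625   0.121875]
  [ 0.286375   0.410625   0.116375   0.202625]
  [ 0.106375   0.111625   0.364875   0.077125]
  [ 0.107125   0.077375   0.062125   0.272875]
det(I−A) = Σ_j (I−A)_1j·C_1j = (0.70)(0.416625) + (-0.20)(0.286375) + (-0.05)(0.106375) + (-0.15)(0.107125) = 0.212975
(I − A)⁻¹ = adj(I−A) / det(I−A) ≈
  [   1.9562     0.6662     0.3410     0.5723]
  [   1.3446     1.9280     0.5464     0.9514]
  [   0.4995     0.5241     1.7132     0.3621]
  [   0.5030     0.3633     0.2917     1.2813]
Δx = (I − A)⁻¹ Δd with Δd having +15 in the Coal component and 0 elsewhere.
So Δx_M = L_MC · (+15), where L_MC = adj(I−A)_MC / det(I−A) = 0.116375 / 0.212975.
Δx_M = 0.116375 × (+15) / 0.212975 = 1.745625 / 0.212975 ≈ 8.2.

Δx_M = 8.2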